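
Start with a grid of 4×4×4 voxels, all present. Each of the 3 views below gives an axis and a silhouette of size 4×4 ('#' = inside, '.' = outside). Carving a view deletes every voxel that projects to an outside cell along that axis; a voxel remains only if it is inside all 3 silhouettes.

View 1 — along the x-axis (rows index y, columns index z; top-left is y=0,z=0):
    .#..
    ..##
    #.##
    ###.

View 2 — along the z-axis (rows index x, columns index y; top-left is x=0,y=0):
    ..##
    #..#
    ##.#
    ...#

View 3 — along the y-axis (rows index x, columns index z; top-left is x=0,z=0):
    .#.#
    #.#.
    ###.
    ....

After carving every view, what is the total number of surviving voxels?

voxel count = 9

before carving: 64 voxels (4×4×4)
step 1: project along x, AND mask (9/16) → |grid| = 36
step 2: project along z, AND mask (8/16) → |grid| = 19
step 3: project along y, AND mask (7/16) → |grid| = 9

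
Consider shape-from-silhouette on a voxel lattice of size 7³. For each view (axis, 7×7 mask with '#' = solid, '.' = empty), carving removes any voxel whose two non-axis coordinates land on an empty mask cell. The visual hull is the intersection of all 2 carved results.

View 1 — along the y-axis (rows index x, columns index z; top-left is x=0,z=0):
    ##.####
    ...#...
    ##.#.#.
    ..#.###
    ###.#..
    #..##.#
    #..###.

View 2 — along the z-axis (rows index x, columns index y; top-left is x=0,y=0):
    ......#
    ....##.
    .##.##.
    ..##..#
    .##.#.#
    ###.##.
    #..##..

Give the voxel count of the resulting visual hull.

remaining voxels: 84

start: 7×7×7 = 343 voxels
carve view 1 (along y, XZ-mask fill 27/49): 189 voxels remain
carve view 2 (along z, XY-mask fill 22/49): 84 voxels remain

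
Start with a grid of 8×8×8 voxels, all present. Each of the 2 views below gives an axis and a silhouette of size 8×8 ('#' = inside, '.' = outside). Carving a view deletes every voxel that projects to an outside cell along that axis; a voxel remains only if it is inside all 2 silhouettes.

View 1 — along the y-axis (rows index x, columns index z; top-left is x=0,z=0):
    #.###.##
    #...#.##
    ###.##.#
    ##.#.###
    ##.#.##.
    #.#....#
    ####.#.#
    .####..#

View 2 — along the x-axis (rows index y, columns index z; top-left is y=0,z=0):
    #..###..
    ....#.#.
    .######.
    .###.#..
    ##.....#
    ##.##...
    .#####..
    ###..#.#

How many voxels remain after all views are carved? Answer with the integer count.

initial block: 8^3 = 512
  1. axis=1 (XZ plane), |mask|=41  ⇒  voxels=328
  2. axis=0 (YZ plane), |mask|=33  ⇒  voxels=165

voxel count = 165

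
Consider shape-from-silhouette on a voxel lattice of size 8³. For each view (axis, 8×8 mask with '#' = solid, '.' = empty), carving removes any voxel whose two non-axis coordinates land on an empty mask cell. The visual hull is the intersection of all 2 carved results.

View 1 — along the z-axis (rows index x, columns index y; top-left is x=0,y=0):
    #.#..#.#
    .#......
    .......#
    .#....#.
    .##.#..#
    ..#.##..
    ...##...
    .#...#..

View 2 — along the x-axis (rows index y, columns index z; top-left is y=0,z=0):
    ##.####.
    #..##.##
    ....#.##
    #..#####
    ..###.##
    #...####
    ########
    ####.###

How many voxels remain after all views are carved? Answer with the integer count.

remaining voxels: 100

full grid |V| = 512
V1 z: intersect with XY mask (19 set) -- 152 left
V2 x: intersect with YZ mask (45 set) -- 100 left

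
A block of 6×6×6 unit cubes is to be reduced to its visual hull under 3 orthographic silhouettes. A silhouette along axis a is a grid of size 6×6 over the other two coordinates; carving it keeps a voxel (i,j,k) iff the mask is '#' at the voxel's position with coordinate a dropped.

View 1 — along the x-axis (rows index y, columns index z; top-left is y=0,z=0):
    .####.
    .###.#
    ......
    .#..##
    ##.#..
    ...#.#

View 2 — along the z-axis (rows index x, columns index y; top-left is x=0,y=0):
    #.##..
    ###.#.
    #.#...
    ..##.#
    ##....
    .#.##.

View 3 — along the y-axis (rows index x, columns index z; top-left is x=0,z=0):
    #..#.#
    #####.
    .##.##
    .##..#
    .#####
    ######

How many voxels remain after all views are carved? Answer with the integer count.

|visual hull| = 36

initial block: 6^3 = 216
[1] x-view keeps 16 columns → grid now 96
[2] z-view keeps 17 columns → grid now 45
[3] y-view keeps 26 columns → grid now 36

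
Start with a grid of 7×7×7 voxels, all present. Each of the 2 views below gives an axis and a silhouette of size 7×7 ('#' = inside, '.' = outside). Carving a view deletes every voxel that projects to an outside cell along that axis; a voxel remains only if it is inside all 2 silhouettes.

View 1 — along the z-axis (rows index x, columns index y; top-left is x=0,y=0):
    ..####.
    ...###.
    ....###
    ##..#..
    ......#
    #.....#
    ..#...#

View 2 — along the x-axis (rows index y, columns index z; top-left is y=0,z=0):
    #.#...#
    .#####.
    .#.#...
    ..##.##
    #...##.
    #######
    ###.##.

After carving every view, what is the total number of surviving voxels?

|visual hull| = 76

full grid |V| = 343
  1. axis=2 (XY plane), |mask|=18  ⇒  voxels=126
  2. axis=0 (YZ plane), |mask|=29  ⇒  voxels=76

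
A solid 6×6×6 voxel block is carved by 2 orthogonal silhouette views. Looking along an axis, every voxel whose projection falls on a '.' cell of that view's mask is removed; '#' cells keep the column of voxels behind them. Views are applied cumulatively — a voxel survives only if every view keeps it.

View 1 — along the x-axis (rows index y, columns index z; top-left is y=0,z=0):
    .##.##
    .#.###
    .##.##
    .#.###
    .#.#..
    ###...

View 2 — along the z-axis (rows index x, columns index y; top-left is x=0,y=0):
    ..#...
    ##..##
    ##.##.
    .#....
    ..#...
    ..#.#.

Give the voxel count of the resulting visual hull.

voxel count = 45

full grid |V| = 216
V1 x: intersect with YZ mask (21 set) -- 126 left
V2 z: intersect with XY mask (13 set) -- 45 left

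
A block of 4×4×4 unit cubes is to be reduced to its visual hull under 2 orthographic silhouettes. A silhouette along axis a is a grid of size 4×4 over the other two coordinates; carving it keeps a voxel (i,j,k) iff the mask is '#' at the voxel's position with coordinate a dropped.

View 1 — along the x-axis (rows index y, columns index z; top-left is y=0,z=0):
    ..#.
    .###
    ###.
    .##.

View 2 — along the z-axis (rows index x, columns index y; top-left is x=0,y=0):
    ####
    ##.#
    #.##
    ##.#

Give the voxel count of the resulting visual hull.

full grid |V| = 64
V1 x: intersect with YZ mask (9 set) -- 36 left
V2 z: intersect with XY mask (13 set) -- 27 left

voxel count = 27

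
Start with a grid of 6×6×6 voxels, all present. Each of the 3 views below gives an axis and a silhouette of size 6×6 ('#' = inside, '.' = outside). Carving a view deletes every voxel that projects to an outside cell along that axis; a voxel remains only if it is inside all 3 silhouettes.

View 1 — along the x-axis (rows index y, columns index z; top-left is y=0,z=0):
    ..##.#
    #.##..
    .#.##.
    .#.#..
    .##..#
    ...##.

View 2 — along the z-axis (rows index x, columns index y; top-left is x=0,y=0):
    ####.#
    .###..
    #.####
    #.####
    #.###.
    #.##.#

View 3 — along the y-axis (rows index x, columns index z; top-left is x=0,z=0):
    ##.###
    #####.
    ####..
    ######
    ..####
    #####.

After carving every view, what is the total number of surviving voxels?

before carving: 216 voxels (6×6×6)
V1 x: intersect with YZ mask (16 set) -- 96 left
V2 z: intersect with XY mask (26 set) -- 68 left
V3 y: intersect with XZ mask (29 set) -- 58 left

|visual hull| = 58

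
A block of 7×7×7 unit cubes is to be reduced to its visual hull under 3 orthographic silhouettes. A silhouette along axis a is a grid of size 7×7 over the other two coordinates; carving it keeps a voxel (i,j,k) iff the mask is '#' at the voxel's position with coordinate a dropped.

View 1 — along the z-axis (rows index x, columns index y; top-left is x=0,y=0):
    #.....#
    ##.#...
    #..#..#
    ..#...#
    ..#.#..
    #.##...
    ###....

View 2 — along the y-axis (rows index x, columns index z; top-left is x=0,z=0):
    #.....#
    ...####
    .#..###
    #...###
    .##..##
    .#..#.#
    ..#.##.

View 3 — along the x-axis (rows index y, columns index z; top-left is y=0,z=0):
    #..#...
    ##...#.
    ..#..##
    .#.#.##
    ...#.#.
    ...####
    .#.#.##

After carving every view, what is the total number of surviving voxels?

before carving: 343 voxels (7×7×7)
step 1: project along z, AND mask (18/49) → |grid| = 126
step 2: project along y, AND mask (24/49) → |grid| = 62
step 3: project along x, AND mask (22/49) → |grid| = 27

remaining voxels: 27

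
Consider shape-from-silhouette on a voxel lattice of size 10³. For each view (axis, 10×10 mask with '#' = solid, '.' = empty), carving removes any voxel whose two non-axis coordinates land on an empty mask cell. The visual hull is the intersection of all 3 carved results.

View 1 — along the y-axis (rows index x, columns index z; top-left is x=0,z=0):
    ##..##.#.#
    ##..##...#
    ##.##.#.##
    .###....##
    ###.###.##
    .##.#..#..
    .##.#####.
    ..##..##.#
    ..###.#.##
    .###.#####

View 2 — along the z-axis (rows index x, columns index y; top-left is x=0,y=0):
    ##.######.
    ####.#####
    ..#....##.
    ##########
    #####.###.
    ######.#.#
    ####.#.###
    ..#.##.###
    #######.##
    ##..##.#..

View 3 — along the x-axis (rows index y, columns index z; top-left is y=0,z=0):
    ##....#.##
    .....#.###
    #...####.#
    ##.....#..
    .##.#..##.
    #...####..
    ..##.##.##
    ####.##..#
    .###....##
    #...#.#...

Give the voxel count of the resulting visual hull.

218 voxels

initial block: 10^3 = 1000
carve view 1 (along y, XZ-mask fill 61/100): 610 voxels remain
carve view 2 (along z, XY-mask fill 74/100): 440 voxels remain
carve view 3 (along x, YZ-mask fill 49/100): 218 voxels remain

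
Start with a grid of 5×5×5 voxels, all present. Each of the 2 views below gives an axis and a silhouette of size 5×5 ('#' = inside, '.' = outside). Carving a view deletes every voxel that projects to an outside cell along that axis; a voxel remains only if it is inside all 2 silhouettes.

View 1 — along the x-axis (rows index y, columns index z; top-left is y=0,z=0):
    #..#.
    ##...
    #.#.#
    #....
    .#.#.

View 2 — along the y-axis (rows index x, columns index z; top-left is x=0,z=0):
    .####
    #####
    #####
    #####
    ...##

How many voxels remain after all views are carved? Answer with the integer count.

start: 5×5×5 = 125 voxels
V1 x: intersect with YZ mask (10 set) -- 50 left
V2 y: intersect with XZ mask (21 set) -- 39 left

remaining voxels: 39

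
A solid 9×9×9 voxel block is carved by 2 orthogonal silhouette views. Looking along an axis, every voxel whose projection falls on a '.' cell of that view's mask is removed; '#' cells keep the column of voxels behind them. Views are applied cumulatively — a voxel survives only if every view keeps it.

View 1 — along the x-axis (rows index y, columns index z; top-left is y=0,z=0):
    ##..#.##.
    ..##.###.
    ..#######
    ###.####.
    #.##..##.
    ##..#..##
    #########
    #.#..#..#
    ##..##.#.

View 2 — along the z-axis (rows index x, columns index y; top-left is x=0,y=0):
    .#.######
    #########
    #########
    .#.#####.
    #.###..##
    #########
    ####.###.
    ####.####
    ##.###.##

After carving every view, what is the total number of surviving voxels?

start: 9×9×9 = 729 voxels
carve view 1 (along x, YZ-mask fill 52/81): 468 voxels remain
carve view 2 (along z, XY-mask fill 68/81): 389 voxels remain

389 voxels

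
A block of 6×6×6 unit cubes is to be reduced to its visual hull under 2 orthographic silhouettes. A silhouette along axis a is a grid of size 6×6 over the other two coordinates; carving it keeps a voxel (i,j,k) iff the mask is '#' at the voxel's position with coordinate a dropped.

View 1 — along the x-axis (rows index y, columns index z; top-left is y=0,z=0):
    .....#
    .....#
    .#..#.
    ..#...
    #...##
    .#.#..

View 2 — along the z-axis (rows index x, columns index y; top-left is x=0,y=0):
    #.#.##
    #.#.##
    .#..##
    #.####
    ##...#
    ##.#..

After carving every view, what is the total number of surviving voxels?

initial block: 6^3 = 216
carve view 1 (along x, YZ-mask fill 10/36): 60 voxels remain
carve view 2 (along z, XY-mask fill 22/36): 38 voxels remain

voxel count = 38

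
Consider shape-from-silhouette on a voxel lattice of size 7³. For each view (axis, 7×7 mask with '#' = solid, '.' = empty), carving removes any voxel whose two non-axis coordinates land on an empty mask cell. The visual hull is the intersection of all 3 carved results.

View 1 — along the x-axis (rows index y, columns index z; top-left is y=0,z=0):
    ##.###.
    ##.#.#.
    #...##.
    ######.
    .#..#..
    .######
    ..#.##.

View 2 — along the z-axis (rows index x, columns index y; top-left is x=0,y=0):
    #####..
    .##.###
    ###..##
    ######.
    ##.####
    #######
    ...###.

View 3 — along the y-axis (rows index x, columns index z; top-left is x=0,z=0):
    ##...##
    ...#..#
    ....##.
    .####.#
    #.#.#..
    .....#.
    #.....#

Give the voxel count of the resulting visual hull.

full grid |V| = 343
[1] x-view keeps 29 columns → grid now 203
[2] z-view keeps 37 columns → grid now 154
[3] y-view keeps 19 columns → grid now 60

voxel count = 60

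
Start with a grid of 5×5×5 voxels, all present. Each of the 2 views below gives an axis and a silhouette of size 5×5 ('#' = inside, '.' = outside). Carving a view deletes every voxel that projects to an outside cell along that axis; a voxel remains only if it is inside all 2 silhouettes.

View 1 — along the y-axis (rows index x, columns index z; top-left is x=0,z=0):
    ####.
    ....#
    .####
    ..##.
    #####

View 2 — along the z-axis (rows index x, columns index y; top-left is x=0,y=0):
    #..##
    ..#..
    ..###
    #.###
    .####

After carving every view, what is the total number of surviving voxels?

start: 5×5×5 = 125 voxels
carve view 1 (along y, XZ-mask fill 16/25): 80 voxels remain
carve view 2 (along z, XY-mask fill 15/25): 53 voxels remain

53 voxels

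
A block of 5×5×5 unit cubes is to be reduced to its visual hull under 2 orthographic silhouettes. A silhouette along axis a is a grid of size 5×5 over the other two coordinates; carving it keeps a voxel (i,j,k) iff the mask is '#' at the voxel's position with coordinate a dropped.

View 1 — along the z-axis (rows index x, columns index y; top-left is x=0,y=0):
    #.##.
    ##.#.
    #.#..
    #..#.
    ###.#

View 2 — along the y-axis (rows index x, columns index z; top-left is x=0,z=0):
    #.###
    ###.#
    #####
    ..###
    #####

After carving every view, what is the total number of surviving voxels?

before carving: 125 voxels (5×5×5)
[1] z-view keeps 14 columns → grid now 70
[2] y-view keeps 21 columns → grid now 60

|visual hull| = 60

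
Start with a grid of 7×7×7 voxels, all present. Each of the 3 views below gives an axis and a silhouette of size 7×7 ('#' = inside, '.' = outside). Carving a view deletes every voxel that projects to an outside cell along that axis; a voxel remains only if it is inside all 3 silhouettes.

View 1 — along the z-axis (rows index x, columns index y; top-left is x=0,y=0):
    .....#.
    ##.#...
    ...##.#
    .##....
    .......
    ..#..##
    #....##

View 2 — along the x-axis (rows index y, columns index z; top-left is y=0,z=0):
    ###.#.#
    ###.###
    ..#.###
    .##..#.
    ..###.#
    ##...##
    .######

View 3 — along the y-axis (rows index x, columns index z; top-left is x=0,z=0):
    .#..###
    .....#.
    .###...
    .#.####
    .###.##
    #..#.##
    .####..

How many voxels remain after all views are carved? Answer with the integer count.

before carving: 343 voxels (7×7×7)
step 1: project along z, AND mask (15/49) → |grid| = 105
step 2: project along x, AND mask (32/49) → |grid| = 70
step 3: project along y, AND mask (26/49) → |grid| = 35

voxel count = 35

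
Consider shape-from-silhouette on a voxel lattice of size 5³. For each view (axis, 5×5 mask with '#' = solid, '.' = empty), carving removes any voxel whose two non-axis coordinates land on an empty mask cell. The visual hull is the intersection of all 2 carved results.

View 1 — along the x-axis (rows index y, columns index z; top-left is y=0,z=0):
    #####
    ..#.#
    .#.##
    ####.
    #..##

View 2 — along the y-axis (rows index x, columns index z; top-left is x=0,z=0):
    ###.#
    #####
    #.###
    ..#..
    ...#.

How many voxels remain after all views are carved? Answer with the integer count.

|visual hull| = 51

before carving: 125 voxels (5×5×5)
step 1: project along x, AND mask (17/25) → |grid| = 85
step 2: project along y, AND mask (15/25) → |grid| = 51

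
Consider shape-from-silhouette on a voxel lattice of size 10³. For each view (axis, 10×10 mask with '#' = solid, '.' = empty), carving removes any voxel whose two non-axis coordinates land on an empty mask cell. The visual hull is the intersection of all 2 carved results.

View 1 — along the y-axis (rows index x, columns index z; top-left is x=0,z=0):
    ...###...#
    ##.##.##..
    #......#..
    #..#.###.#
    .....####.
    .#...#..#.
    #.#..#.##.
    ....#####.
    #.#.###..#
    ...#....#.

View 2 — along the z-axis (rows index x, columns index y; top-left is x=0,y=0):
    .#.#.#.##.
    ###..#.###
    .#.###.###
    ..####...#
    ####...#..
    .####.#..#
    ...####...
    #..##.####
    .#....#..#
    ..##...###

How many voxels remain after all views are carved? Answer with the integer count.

initial block: 10^3 = 1000
[1] y-view keeps 43 columns → grid now 430
[2] z-view keeps 54 columns → grid now 227

remaining voxels: 227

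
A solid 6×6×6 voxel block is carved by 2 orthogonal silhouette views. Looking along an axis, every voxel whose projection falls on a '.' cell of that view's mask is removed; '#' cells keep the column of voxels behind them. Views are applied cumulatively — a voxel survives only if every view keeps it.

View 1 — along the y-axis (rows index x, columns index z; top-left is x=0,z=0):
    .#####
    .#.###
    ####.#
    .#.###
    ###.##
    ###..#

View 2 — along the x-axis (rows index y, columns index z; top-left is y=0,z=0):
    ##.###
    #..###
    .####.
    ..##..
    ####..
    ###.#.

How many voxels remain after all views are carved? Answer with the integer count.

|visual hull| = 100

initial block: 6^3 = 216
after view 1 [y-axis, 27 of 36 cells solid] → remaining = 162
after view 2 [x-axis, 23 of 36 cells solid] → remaining = 100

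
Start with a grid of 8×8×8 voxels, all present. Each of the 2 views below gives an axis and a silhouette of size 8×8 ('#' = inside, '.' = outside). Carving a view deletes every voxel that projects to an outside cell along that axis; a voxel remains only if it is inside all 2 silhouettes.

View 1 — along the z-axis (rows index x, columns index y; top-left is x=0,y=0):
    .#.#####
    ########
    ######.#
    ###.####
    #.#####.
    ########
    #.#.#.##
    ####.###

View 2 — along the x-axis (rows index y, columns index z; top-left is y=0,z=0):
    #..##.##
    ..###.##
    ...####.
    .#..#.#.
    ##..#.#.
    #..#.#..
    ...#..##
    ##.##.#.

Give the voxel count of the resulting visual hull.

start: 8×8×8 = 512 voxels
[1] z-view keeps 54 columns → grid now 432
[2] x-view keeps 32 columns → grid now 216

216 voxels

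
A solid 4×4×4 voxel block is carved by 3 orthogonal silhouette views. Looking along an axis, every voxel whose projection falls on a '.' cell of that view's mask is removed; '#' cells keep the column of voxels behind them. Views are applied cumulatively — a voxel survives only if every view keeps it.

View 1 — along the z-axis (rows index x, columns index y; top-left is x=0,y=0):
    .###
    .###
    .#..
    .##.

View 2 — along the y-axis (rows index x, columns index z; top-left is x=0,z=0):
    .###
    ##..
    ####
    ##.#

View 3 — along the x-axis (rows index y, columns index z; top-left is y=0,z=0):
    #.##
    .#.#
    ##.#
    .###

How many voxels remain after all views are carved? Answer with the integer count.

voxel count = 18

start: 4×4×4 = 64 voxels
V1 z: intersect with XY mask (9 set) -- 36 left
V2 y: intersect with XZ mask (12 set) -- 25 left
V3 x: intersect with YZ mask (11 set) -- 18 left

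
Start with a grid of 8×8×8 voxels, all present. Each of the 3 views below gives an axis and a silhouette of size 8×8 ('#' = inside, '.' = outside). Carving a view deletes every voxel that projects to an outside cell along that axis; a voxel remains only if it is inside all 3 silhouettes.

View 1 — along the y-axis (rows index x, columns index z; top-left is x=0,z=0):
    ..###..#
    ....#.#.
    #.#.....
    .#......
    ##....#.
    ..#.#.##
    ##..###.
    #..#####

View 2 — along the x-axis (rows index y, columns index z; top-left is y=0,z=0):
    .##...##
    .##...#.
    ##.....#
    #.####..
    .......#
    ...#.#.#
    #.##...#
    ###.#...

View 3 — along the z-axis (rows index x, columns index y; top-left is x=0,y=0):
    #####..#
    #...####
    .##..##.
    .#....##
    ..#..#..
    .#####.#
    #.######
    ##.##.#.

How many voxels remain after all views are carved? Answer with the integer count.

remaining voxels: 52

initial block: 8^3 = 512
step 1: project along y, AND mask (27/64) → |grid| = 216
step 2: project along x, AND mask (27/64) → |grid| = 88
step 3: project along z, AND mask (38/64) → |grid| = 52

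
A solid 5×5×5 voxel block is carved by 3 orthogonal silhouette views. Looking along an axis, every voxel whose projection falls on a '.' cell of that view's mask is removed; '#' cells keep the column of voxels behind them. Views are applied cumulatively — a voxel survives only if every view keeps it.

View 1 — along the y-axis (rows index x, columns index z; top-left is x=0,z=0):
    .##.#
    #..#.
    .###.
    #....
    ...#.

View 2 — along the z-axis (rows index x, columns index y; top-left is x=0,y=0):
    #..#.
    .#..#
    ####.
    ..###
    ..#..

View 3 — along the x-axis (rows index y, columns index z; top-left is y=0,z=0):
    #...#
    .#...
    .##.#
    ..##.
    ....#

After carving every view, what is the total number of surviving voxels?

7 voxels

before carving: 125 voxels (5×5×5)
after view 1 [y-axis, 10 of 25 cells solid] → remaining = 50
after view 2 [z-axis, 12 of 25 cells solid] → remaining = 26
after view 3 [x-axis, 9 of 25 cells solid] → remaining = 7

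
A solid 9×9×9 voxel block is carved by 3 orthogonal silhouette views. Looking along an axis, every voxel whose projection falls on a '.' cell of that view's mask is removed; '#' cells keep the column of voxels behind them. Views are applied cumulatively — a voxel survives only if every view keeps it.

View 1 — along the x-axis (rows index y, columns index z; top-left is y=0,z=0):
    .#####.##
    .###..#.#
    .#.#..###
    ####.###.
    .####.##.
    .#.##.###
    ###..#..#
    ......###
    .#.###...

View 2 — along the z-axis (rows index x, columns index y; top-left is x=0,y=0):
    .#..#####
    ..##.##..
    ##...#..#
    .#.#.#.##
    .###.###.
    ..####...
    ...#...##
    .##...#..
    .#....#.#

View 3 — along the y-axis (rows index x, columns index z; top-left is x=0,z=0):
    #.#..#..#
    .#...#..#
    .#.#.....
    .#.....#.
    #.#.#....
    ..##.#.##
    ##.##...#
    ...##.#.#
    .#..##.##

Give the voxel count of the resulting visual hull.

75 voxels

before carving: 729 voxels (9×9×9)
[1] x-view keeps 48 columns → grid now 432
[2] z-view keeps 38 columns → grid now 197
[3] y-view keeps 33 columns → grid now 75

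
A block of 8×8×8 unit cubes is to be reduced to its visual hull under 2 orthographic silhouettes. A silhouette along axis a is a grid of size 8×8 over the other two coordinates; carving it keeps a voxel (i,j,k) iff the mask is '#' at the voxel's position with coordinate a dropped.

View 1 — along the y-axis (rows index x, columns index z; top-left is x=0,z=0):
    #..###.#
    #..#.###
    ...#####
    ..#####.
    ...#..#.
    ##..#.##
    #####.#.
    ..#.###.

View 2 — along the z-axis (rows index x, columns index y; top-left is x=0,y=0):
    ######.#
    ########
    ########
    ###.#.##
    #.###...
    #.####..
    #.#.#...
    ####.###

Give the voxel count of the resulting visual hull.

initial block: 8^3 = 512
step 1: project along y, AND mask (37/64) → |grid| = 296
step 2: project along z, AND mask (48/64) → |grid| = 224

|visual hull| = 224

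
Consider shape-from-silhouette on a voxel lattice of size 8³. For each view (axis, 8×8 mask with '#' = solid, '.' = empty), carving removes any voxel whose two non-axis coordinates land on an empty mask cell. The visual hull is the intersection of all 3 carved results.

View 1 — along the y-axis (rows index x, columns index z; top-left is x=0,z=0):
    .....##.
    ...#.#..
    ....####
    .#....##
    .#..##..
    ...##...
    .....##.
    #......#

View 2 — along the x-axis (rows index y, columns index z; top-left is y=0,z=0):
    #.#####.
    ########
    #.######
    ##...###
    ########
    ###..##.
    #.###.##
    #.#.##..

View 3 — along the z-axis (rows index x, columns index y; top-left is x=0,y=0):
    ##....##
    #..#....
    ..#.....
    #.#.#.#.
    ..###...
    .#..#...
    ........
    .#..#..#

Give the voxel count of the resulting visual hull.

start: 8×8×8 = 512 voxels
  1. axis=1 (XZ plane), |mask|=20  ⇒  voxels=160
  2. axis=0 (YZ plane), |mask|=49  ⇒  voxels=122
  3. axis=2 (XY plane), |mask|=19  ⇒  voxels=37

voxel count = 37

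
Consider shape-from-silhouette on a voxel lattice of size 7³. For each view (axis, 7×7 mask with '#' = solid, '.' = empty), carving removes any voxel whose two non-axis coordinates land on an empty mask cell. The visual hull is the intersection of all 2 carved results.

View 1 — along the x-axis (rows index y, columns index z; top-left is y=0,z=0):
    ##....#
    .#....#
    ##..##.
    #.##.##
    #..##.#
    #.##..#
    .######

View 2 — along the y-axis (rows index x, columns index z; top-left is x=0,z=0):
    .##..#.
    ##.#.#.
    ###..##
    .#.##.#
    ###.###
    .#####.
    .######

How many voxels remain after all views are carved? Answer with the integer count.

128 voxels

start: 7×7×7 = 343 voxels
step 1: project along x, AND mask (28/49) → |grid| = 196
step 2: project along y, AND mask (33/49) → |grid| = 128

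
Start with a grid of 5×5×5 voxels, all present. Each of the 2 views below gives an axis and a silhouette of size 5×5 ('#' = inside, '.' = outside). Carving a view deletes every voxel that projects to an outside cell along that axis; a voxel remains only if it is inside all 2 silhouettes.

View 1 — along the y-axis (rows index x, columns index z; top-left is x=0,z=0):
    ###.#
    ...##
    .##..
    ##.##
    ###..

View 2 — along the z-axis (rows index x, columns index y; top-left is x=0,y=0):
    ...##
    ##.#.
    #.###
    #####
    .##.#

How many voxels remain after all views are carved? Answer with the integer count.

remaining voxels: 51

start: 5×5×5 = 125 voxels
carve view 1 (along y, XZ-mask fill 15/25): 75 voxels remain
carve view 2 (along z, XY-mask fill 17/25): 51 voxels remain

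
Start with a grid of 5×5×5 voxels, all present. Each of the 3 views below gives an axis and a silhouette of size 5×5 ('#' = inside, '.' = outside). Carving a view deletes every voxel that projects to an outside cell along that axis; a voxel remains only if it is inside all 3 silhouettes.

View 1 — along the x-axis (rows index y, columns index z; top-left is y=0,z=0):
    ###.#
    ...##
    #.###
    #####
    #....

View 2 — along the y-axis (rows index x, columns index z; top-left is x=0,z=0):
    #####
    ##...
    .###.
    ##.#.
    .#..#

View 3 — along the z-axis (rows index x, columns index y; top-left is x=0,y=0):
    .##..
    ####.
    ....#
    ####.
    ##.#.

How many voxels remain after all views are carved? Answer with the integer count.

full grid |V| = 125
carve view 1 (along x, YZ-mask fill 16/25): 80 voxels remain
carve view 2 (along y, XZ-mask fill 15/25): 45 voxels remain
carve view 3 (along z, XY-mask fill 14/25): 24 voxels remain

|visual hull| = 24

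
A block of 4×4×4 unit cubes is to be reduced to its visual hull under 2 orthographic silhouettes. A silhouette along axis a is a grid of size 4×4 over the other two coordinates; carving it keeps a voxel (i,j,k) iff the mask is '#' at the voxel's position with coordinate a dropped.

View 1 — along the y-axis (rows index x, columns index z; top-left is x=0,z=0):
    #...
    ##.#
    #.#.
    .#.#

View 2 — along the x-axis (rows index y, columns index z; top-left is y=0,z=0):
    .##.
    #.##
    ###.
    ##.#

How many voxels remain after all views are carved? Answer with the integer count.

initial block: 4^3 = 64
carve view 1 (along y, XZ-mask fill 8/16): 32 voxels remain
carve view 2 (along x, YZ-mask fill 11/16): 22 voxels remain

voxel count = 22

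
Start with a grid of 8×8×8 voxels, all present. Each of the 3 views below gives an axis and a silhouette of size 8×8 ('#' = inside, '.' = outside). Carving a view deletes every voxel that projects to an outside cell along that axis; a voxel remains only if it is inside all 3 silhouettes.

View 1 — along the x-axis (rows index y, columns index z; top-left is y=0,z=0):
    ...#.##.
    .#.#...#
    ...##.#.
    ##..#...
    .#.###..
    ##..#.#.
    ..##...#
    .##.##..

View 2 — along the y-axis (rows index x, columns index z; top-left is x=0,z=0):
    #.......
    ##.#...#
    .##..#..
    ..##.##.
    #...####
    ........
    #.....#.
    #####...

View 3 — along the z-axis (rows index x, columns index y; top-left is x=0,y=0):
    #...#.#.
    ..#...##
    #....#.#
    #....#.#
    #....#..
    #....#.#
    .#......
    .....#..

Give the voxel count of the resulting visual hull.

23 voxels

start: 8×8×8 = 512 voxels
carve view 1 (along x, YZ-mask fill 27/64): 216 voxels remain
carve view 2 (along y, XZ-mask fill 24/64): 78 voxels remain
carve view 3 (along z, XY-mask fill 19/64): 23 voxels remain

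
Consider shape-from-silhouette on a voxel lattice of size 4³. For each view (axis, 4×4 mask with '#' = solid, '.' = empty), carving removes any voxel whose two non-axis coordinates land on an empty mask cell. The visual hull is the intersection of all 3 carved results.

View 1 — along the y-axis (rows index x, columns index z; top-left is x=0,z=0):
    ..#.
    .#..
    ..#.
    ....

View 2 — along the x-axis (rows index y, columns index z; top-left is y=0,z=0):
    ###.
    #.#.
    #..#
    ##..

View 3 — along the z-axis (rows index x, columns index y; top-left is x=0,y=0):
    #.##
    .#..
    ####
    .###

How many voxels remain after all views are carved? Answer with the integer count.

start: 4×4×4 = 64 voxels
carve view 1 (along y, XZ-mask fill 3/16): 12 voxels remain
carve view 2 (along x, YZ-mask fill 9/16): 6 voxels remain
carve view 3 (along z, XY-mask fill 11/16): 3 voxels remain

voxel count = 3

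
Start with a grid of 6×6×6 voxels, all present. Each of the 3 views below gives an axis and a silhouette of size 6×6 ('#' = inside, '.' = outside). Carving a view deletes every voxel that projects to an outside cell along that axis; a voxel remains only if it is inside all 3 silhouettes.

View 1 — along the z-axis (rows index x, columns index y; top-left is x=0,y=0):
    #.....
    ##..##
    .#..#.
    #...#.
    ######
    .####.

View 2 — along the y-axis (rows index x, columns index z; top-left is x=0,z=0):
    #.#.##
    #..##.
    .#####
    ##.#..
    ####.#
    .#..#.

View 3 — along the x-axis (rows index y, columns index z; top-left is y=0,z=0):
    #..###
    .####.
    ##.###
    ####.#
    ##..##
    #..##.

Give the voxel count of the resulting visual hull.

full grid |V| = 216
carve view 1 (along z, XY-mask fill 19/36): 114 voxels remain
carve view 2 (along y, XZ-mask fill 22/36): 70 voxels remain
carve view 3 (along x, YZ-mask fill 25/36): 51 voxels remain

voxel count = 51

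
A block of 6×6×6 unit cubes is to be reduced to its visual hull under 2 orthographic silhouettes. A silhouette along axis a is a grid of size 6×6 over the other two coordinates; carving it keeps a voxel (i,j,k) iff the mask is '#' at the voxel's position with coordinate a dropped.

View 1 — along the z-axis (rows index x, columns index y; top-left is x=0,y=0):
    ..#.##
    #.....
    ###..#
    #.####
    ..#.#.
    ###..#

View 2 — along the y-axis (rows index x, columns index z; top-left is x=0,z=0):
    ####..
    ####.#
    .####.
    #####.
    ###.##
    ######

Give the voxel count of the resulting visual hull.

start: 6×6×6 = 216 voxels
V1 z: intersect with XY mask (19 set) -- 114 left
V2 y: intersect with XZ mask (29 set) -- 92 left

|visual hull| = 92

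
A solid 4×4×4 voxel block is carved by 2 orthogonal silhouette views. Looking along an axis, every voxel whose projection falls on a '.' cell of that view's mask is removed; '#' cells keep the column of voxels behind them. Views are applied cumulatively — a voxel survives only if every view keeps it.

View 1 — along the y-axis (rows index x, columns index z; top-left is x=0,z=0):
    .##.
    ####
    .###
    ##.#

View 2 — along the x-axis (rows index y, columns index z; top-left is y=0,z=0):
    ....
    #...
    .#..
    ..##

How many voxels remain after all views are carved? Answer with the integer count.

initial block: 4^3 = 64
[1] y-view keeps 12 columns → grid now 48
[2] x-view keeps 4 columns → grid now 12

12 voxels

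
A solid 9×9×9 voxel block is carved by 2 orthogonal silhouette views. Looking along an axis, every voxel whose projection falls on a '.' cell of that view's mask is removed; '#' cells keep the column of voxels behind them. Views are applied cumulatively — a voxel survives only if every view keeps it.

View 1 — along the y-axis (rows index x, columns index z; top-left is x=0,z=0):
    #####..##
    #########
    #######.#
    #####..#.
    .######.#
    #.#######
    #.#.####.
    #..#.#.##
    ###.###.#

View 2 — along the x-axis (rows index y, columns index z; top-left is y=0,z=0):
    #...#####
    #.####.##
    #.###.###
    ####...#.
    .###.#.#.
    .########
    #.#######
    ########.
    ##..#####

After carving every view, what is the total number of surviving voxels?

remaining voxels: 428

full grid |V| = 729
V1 y: intersect with XZ mask (63 set) -- 567 left
V2 x: intersect with YZ mask (61 set) -- 428 left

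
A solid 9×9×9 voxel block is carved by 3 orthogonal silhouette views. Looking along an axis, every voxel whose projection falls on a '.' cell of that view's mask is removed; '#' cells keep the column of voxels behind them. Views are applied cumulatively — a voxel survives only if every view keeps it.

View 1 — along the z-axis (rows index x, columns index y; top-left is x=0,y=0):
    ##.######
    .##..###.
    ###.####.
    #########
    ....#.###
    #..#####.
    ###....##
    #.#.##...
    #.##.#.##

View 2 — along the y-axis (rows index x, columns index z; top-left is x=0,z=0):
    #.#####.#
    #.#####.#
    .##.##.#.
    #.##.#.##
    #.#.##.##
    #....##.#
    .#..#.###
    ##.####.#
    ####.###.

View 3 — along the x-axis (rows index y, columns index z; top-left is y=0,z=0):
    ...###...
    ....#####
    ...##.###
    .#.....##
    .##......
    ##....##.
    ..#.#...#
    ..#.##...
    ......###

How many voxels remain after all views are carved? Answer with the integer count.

remaining voxels: 124

full grid |V| = 729
[1] z-view keeps 54 columns → grid now 486
[2] y-view keeps 54 columns → grid now 323
[3] x-view keeps 31 columns → grid now 124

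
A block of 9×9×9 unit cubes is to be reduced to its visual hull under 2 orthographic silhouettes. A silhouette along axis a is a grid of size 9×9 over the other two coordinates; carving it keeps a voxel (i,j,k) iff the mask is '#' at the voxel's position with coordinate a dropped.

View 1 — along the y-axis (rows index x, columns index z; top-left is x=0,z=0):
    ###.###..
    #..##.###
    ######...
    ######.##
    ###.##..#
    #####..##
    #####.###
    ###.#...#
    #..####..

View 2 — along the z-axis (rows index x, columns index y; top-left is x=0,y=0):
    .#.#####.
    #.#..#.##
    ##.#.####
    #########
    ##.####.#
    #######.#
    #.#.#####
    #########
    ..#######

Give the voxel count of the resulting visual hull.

414 voxels

start: 9×9×9 = 729 voxels
after view 1 [y-axis, 57 of 81 cells solid] → remaining = 513
after view 2 [z-axis, 65 of 81 cells solid] → remaining = 414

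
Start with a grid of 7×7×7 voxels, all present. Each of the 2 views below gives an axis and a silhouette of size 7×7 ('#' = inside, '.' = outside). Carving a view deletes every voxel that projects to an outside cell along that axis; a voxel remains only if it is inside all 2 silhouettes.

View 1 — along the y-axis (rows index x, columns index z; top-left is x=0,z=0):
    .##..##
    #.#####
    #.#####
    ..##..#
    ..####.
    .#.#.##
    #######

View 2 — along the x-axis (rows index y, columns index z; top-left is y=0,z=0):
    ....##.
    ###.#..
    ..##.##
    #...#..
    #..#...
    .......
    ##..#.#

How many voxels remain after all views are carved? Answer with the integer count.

initial block: 7^3 = 343
step 1: project along y, AND mask (34/49) → |grid| = 238
step 2: project along x, AND mask (18/49) → |grid| = 82

voxel count = 82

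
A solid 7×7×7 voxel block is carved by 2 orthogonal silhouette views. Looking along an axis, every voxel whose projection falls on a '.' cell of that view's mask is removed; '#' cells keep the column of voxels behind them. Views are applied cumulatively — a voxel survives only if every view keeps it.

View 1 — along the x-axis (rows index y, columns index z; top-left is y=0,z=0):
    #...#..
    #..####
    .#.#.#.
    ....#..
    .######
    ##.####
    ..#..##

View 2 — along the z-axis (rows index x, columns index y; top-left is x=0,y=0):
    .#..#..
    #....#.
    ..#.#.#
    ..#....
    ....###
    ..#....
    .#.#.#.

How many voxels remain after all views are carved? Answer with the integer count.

remaining voxels: 64

initial block: 7^3 = 343
V1 x: intersect with YZ mask (26 set) -- 182 left
V2 z: intersect with XY mask (15 set) -- 64 left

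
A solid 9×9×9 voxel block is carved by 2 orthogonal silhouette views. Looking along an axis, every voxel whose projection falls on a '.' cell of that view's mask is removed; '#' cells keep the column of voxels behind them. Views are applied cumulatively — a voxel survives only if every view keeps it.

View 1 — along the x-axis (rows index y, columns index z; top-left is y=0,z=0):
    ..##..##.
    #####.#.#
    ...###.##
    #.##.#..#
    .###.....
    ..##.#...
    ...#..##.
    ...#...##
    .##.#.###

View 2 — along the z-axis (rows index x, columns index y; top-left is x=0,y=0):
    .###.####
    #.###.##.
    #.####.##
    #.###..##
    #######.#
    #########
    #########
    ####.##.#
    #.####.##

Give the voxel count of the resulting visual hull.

voxel count = 286

initial block: 9^3 = 729
V1 x: intersect with YZ mask (39 set) -- 351 left
V2 z: intersect with XY mask (66 set) -- 286 left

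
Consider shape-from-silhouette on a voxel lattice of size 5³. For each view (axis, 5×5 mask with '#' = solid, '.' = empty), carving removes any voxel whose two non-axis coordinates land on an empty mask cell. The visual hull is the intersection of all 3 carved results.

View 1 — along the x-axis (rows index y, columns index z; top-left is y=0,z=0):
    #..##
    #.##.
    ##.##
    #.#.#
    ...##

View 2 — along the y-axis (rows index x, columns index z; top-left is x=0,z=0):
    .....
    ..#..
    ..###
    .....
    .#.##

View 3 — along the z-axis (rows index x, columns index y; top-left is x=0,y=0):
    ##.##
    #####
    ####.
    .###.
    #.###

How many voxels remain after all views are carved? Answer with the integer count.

initial block: 5^3 = 125
  1. axis=0 (YZ plane), |mask|=15  ⇒  voxels=75
  2. axis=1 (XZ plane), |mask|=7  ⇒  voxels=21
  3. axis=2 (XY plane), |mask|=20  ⇒  voxels=18

18 voxels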